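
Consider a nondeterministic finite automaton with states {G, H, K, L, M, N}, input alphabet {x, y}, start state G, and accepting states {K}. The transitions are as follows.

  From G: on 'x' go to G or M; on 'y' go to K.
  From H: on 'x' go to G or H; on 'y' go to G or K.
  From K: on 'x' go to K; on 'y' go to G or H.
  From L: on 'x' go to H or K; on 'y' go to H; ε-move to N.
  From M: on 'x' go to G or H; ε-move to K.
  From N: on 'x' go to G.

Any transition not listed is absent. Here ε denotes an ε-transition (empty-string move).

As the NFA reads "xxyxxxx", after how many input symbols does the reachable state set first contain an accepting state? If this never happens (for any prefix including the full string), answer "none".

Start in {G}.
Read 'x': G→{G, M}; union {G, M}; ε-closure = {G, K, M}.
None of the earlier sets intersect F, but {G, K, M} does.

1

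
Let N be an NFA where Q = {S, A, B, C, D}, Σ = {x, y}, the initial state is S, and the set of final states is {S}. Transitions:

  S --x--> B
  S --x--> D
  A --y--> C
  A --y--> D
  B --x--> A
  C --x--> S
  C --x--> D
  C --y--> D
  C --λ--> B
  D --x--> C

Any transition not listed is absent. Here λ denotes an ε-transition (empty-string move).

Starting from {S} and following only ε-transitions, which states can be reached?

{S}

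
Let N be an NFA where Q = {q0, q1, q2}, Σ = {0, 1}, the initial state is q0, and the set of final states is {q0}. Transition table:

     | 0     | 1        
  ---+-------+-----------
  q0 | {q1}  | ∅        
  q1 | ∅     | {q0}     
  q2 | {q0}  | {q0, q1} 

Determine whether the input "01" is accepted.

Yes

Start in {q0}.
Read '0': {q0} → {q1}.
Read '1': {q1} → {q0}.
The final set {q0} contains the accepting state q0.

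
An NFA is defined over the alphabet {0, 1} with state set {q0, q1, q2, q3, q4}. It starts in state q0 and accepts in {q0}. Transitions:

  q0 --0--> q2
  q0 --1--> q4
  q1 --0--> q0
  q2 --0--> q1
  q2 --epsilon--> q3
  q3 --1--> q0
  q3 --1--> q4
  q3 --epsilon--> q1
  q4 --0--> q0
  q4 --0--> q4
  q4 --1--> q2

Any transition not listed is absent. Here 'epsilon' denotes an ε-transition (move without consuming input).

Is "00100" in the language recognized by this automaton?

Yes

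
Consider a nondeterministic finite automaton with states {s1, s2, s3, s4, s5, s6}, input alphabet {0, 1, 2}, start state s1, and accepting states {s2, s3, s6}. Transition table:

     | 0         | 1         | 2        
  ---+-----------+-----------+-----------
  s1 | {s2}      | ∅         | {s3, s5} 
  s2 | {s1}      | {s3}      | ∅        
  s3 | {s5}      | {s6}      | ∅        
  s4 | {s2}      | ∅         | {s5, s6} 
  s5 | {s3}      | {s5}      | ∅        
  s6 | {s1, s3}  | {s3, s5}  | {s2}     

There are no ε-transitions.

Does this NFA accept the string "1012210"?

No

Start in {s1}.
Read '1': s1→∅; now ∅.
The set is empty and remains empty for the remaining 6 symbols.
The final set ∅ contains no accepting state.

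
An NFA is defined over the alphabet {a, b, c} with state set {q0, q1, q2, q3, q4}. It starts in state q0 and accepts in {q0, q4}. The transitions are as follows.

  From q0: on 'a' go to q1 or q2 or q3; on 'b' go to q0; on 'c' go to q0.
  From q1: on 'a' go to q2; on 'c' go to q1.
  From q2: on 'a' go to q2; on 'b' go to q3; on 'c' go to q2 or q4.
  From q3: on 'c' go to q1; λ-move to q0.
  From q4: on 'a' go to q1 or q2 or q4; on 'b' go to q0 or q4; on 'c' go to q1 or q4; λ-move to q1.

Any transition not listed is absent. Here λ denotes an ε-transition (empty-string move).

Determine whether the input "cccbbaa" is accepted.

Start in {q0}.
Read 'c': q0→{q0}; now {q0}.
Read 'c': q0→{q0}; now {q0}.
Read 'c': q0→{q0}; now {q0}.
Read 'b': q0→{q0}; now {q0}.
Read 'b': q0→{q0}; now {q0}.
Read 'a': q0→{q1, q2, q3}; union {q1, q2, q3}; ε-closure = {q0, q1, q2, q3}.
Read 'a': q0→{q1, q2, q3}, q1→{q2}, q2→{q2}, q3→∅; union {q1, q2, q3}; ε-closure = {q0, q1, q2, q3}.
The final set {q0, q1, q2, q3} contains the accepting state q0.

Yes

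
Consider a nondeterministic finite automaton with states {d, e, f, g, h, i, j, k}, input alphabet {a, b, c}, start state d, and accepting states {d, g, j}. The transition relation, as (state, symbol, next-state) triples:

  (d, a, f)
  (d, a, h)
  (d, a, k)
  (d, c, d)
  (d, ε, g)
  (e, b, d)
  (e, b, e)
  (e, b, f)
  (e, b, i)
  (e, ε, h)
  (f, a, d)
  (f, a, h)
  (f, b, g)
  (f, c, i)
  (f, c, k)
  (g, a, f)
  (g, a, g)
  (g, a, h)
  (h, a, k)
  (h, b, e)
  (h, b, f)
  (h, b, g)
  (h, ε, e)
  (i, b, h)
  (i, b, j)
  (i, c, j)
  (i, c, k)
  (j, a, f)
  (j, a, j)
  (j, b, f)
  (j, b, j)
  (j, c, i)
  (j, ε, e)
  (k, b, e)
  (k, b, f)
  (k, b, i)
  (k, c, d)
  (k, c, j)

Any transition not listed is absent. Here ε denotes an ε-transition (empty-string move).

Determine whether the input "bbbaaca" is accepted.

Start: ε-closure({d}) = {d, g}.
Read 'b': d→∅, g→∅; now ∅.
The set is empty and remains empty for the remaining 6 symbols.
The final set ∅ contains no accepting state.

No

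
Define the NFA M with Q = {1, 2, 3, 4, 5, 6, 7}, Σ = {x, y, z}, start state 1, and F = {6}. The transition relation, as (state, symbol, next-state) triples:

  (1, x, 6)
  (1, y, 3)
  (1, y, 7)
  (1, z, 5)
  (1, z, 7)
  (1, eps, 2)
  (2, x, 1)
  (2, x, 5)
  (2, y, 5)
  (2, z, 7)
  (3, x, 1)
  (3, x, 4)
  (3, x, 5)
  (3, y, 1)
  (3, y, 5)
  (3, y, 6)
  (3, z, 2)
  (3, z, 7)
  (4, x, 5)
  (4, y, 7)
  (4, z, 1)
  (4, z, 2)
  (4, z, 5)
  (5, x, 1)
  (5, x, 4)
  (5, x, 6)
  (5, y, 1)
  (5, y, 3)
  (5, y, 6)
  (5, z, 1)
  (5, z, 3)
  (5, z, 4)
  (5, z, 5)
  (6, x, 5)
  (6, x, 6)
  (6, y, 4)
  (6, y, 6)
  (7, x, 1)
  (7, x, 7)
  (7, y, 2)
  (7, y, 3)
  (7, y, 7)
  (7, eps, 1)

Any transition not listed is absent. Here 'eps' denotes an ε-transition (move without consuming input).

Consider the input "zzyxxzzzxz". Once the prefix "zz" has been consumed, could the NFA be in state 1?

Yes

Start: ε-closure({1}) = {1, 2}.
Read 'z': {1, 2} → {1, 2, 5, 7}.
Read 'z': {1, 2, 5, 7} → {1, 2, 3, 4, 5, 7}.
State 1 is in {1, 2, 3, 4, 5, 7}.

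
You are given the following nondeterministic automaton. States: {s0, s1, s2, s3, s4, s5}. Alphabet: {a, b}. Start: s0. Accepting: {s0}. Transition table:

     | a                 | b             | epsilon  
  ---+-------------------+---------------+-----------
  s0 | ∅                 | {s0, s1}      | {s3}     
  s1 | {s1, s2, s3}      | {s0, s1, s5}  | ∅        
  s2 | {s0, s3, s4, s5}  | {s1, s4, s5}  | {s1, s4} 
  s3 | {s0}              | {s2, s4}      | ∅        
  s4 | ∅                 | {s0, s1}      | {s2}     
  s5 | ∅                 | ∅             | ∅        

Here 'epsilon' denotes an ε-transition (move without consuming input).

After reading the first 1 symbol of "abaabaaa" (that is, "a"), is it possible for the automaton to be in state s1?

Start: ε-closure({s0}) = {s0, s3}.
Read 'a': s0→∅, s3→{s0}; union {s0}; ε-closure = {s0, s3}.
State s1 is not in {s0, s3}.

No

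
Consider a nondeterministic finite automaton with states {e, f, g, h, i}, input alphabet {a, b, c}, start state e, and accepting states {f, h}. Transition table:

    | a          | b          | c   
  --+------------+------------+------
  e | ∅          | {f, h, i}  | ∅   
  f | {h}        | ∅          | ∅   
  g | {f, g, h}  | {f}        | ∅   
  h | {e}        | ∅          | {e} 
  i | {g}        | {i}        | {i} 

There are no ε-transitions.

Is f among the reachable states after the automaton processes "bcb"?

Start in {e}.
Read 'b': e→{f, h, i}; now {f, h, i}.
Read 'c': f→∅, h→{e}, i→{i}; now {e, i}.
Read 'b': e→{f, h, i}, i→{i}; now {f, h, i}.
State f is in {f, h, i}.

Yes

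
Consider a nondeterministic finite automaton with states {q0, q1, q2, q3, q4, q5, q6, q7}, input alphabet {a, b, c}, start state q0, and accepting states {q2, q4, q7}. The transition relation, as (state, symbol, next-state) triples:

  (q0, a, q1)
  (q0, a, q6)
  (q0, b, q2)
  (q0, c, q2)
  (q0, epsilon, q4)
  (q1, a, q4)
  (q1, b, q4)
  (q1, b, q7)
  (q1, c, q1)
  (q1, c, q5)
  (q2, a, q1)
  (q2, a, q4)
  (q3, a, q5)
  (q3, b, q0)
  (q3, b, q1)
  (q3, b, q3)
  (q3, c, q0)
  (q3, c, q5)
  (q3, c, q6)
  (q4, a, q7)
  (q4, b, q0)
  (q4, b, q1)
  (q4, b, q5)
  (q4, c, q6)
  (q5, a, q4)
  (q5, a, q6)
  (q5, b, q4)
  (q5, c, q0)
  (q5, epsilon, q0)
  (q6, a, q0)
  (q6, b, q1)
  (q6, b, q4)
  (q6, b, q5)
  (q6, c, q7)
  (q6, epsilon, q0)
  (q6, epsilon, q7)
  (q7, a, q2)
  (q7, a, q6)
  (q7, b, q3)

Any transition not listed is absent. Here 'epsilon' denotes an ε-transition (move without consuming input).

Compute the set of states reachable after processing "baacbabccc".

Start: ε-closure({q0}) = {q0, q4}.
Read 'b': q0→{q2}, q4→{q0, q1, q5}; union {q0, q1, q2, q5}; ε-closure = {q0, q1, q2, q4, q5}.
Read 'a': q0→{q1, q6}, q1→{q4}, q2→{q1, q4}, q4→{q7}, q5→{q4, q6}; union {q1, q4, q6, q7}; ε-closure = {q0, q1, q4, q6, q7}.
Read 'a': q0→{q1, q6}, q1→{q4}, q4→{q7}, q6→{q0}, q7→{q2, q6}; now {q0, q1, q2, q4, q6, q7}.
Read 'c': q0→{q2}, q1→{q1, q5}, q2→∅, q4→{q6}, q6→{q7}, q7→∅; union {q1, q2, q5, q6, q7}; ε-closure = {q0, q1, q2, q4, q5, q6, q7}.
Read 'b': q0→{q2}, q1→{q4, q7}, q2→∅, q4→{q0, q1, q5}, q5→{q4}, q6→{q1, q4, q5}, q7→{q3}; now {q0, q1, q2, q3, q4, q5, q7}.
Read 'a': q0→{q1, q6}, q1→{q4}, q2→{q1, q4}, q3→{q5}, q4→{q7}, q5→{q4, q6}, q7→{q2, q6}; union {q1, q2, q4, q5, q6, q7}; ε-closure = {q0, q1, q2, q4, q5, q6, q7}.
Read 'b': q0→{q2}, q1→{q4, q7}, q2→∅, q4→{q0, q1, q5}, q5→{q4}, q6→{q1, q4, q5}, q7→{q3}; now {q0, q1, q2, q3, q4, q5, q7}.
Read 'c': q0→{q2}, q1→{q1, q5}, q2→∅, q3→{q0, q5, q6}, q4→{q6}, q5→{q0}, q7→∅; union {q0, q1, q2, q5, q6}; ε-closure = {q0, q1, q2, q4, q5, q6, q7}.
Read 'c': q0→{q2}, q1→{q1, q5}, q2→∅, q4→{q6}, q5→{q0}, q6→{q7}, q7→∅; union {q0, q1, q2, q5, q6, q7}; ε-closure = {q0, q1, q2, q4, q5, q6, q7}.
Read 'c': q0→{q2}, q1→{q1, q5}, q2→∅, q4→{q6}, q5→{q0}, q6→{q7}, q7→∅; union {q0, q1, q2, q5, q6, q7}; ε-closure = {q0, q1, q2, q4, q5, q6, q7}.

{q0, q1, q2, q4, q5, q6, q7}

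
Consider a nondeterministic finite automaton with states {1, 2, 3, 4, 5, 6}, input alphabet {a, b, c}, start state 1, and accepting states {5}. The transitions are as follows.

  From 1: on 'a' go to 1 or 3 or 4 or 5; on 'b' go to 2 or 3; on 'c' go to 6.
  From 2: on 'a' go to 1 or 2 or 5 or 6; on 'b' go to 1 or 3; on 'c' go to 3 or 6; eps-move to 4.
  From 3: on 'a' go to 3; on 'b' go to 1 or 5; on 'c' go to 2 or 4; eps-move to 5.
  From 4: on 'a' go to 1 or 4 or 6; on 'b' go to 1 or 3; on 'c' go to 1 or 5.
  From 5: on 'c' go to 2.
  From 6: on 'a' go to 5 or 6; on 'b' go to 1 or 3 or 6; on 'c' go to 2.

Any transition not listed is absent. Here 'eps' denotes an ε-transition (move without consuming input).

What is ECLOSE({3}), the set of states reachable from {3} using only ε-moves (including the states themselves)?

{3, 5}

Begin with {3}.
ε-move 3 → 5; add 5.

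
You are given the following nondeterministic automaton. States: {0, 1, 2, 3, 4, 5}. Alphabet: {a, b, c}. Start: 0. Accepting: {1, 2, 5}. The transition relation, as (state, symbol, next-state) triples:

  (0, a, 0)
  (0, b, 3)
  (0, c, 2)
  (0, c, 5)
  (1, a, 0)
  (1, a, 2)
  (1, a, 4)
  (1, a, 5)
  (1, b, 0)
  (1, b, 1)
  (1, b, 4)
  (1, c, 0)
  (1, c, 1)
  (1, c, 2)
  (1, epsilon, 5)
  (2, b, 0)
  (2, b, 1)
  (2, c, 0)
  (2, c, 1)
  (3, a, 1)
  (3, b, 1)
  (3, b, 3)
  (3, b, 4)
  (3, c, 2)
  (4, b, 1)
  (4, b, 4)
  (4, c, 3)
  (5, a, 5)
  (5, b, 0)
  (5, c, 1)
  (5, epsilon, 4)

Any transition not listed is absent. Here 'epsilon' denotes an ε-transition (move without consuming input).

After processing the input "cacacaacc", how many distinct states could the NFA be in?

Start in {0}.
Read 'c': 0→{2, 5}; union {2, 5}; ε-closure = {2, 4, 5}.
Read 'a': 2→∅, 4→∅, 5→{5}; union {5}; ε-closure = {4, 5}.
Read 'c': 4→{3}, 5→{1}; union {1, 3}; ε-closure = {1, 3, 4, 5}.
Read 'a': 1→{0, 2, 4, 5}, 3→{1}, 4→∅, 5→{5}; now {0, 1, 2, 4, 5}.
Read 'c': 0→{2, 5}, 1→{0, 1, 2}, 2→{0, 1}, 4→{3}, 5→{1}; union {0, 1, 2, 3, 5}; ε-closure = {0, 1, 2, 3, 4, 5}.
Read 'a': 0→{0}, 1→{0, 2, 4, 5}, 2→∅, 3→{1}, 4→∅, 5→{5}; now {0, 1, 2, 4, 5}.
Read 'a': 0→{0}, 1→{0, 2, 4, 5}, 2→∅, 4→∅, 5→{5}; now {0, 2, 4, 5}.
Read 'c': 0→{2, 5}, 2→{0, 1}, 4→{3}, 5→{1}; union {0, 1, 2, 3, 5}; ε-closure = {0, 1, 2, 3, 4, 5}.
Read 'c': 0→{2, 5}, 1→{0, 1, 2}, 2→{0, 1}, 3→{2}, 4→{3}, 5→{1}; union {0, 1, 2, 3, 5}; ε-closure = {0, 1, 2, 3, 4, 5}.
That set has 6 states.

6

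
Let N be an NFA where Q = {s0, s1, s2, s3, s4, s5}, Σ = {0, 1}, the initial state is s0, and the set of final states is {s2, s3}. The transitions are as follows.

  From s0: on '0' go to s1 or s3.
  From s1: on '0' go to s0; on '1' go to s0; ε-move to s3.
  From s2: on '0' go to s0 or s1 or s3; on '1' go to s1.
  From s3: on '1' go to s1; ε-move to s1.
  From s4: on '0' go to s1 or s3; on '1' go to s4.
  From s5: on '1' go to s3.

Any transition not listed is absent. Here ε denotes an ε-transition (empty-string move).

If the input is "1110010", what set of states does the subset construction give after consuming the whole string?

Start in {s0}.
Read '1': s0→∅; now ∅.
The set is empty and remains empty for the remaining 6 symbols.

∅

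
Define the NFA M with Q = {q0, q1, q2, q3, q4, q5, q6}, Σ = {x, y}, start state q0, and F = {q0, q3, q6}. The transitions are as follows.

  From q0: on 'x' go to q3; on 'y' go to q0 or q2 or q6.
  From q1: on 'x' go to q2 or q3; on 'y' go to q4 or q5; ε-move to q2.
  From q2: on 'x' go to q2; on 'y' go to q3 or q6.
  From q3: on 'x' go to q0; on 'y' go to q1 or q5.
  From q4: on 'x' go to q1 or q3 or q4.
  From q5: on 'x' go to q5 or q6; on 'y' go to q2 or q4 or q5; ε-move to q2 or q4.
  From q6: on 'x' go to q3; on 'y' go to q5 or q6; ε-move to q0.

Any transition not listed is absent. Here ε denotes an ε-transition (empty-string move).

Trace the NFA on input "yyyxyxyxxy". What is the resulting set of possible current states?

{q0, q1, q2, q3, q4, q5, q6}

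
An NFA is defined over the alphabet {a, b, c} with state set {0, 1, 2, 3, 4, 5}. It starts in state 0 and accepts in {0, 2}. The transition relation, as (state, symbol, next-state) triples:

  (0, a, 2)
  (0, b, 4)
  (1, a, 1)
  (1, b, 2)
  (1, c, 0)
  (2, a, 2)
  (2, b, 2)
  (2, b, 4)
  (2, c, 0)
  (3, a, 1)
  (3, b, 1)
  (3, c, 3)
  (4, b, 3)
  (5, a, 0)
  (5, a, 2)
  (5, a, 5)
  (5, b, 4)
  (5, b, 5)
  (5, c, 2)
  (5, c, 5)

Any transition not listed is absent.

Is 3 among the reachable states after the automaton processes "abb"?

Yes

Start in {0}.
Read 'a': 0→{2}; now {2}.
Read 'b': 2→{2, 4}; now {2, 4}.
Read 'b': 2→{2, 4}, 4→{3}; now {2, 3, 4}.
State 3 is in {2, 3, 4}.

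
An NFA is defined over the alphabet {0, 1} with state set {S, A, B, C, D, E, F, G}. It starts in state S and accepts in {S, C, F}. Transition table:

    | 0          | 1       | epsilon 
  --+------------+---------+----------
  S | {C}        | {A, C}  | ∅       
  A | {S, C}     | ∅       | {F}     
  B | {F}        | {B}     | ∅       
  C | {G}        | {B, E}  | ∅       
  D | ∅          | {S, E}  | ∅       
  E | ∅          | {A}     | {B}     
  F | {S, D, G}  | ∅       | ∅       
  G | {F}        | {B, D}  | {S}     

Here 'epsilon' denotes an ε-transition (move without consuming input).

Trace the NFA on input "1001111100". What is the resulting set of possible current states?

Start in {S}.
Read '1': {S} → {A, C, F}.
Read '0': {A, C, F} → {S, C, D, G}.
Read '0': {S, C, D, G} → {S, C, F, G}.
Read '1': {S, C, F, G} → {A, B, C, D, E, F}.
Read '1': {A, B, C, D, E, F} → {S, A, B, E, F}.
Read '1': {S, A, B, E, F} → {A, B, C, F}.
Read '1': {A, B, C, F} → {B, E}.
Read '1': {B, E} → {A, B, F}.
Read '0': {A, B, F} → {S, C, D, F, G}.
Read '0': {S, C, D, F, G} → {S, C, D, F, G}.

{S, C, D, F, G}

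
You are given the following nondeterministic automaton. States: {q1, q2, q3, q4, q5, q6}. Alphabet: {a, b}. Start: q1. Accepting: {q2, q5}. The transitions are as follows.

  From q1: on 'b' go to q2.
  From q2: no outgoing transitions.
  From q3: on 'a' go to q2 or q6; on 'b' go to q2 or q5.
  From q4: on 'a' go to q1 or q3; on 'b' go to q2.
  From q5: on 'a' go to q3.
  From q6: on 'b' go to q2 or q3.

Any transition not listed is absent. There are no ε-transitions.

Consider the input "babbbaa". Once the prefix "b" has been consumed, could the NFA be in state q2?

Yes

Start in {q1}.
Read 'b': {q1} → {q2}.
State q2 is in {q2}.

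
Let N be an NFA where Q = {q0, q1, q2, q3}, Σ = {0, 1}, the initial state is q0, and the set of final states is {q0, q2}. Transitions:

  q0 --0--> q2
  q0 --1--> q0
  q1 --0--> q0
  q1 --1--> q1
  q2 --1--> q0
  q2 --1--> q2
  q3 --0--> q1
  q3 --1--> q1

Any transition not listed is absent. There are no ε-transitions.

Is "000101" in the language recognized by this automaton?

Start in {q0}.
Read '0': q0→{q2}; now {q2}.
Read '0': q2→∅; now ∅.
The set is empty and remains empty for the remaining 4 symbols.
The final set ∅ contains no accepting state.

No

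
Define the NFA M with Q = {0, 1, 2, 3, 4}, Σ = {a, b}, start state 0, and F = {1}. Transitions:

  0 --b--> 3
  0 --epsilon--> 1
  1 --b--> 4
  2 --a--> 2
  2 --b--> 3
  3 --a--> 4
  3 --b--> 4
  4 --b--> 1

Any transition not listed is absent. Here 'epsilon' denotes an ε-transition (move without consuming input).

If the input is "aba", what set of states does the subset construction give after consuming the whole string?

Start: ε-closure({0}) = {0, 1}.
Read 'a': 0→∅, 1→∅; now ∅.
The set is empty and remains empty for the remaining 2 symbols.

∅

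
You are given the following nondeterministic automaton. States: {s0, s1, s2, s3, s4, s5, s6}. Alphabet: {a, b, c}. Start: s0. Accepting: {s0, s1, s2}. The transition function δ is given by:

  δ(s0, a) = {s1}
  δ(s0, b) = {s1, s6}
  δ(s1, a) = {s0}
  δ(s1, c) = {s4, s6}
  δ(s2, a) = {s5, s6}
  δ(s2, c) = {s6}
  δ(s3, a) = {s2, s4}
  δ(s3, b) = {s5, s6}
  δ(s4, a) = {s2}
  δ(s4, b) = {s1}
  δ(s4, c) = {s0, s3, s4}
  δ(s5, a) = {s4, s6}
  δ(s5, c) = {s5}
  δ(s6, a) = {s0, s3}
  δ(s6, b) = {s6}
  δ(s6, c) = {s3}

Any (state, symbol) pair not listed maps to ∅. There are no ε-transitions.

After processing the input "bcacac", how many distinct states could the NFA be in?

4

Start in {s0}.
Read 'b': s0→{s1, s6}; now {s1, s6}.
Read 'c': s1→{s4, s6}, s6→{s3}; now {s3, s4, s6}.
Read 'a': s3→{s2, s4}, s4→{s2}, s6→{s0, s3}; now {s0, s2, s3, s4}.
Read 'c': s0→∅, s2→{s6}, s3→∅, s4→{s0, s3, s4}; now {s0, s3, s4, s6}.
Read 'a': s0→{s1}, s3→{s2, s4}, s4→{s2}, s6→{s0, s3}; now {s0, s1, s2, s3, s4}.
Read 'c': s0→∅, s1→{s4, s6}, s2→{s6}, s3→∅, s4→{s0, s3, s4}; now {s0, s3, s4, s6}.
That set has 4 states.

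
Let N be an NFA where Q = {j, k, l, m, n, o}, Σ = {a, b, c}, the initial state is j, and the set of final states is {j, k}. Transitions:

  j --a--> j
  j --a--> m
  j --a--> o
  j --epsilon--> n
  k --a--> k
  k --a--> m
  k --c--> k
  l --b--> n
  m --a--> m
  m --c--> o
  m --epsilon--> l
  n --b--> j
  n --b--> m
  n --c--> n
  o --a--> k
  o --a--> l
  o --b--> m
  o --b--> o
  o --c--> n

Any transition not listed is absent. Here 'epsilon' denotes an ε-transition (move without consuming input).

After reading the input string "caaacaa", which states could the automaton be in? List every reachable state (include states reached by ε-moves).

∅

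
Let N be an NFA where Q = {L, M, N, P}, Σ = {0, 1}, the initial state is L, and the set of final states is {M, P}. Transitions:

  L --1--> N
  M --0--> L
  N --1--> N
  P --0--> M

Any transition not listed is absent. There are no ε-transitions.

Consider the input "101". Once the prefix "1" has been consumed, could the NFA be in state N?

Yes

Start in {L}.
Read '1': L→{N}; now {N}.
State N is in {N}.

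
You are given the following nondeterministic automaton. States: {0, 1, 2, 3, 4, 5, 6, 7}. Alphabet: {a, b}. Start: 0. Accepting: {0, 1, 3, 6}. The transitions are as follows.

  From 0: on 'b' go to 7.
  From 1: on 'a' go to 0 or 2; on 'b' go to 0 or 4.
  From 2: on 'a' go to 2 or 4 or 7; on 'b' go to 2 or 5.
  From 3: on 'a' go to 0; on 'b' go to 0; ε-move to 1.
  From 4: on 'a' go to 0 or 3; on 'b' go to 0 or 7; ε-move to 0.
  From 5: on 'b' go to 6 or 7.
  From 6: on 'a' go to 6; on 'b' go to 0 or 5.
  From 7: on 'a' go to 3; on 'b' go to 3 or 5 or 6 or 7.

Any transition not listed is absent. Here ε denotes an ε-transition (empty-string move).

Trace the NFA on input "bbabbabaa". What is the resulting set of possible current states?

{0, 1, 2, 3, 4, 6, 7}

Start in {0}.
Read 'b': 0→{7}; now {7}.
Read 'b': 7→{3, 5, 6, 7}; union {3, 5, 6, 7}; ε-closure = {1, 3, 5, 6, 7}.
Read 'a': 1→{0, 2}, 3→{0}, 5→∅, 6→{6}, 7→{3}; union {0, 2, 3, 6}; ε-closure = {0, 1, 2, 3, 6}.
Read 'b': 0→{7}, 1→{0, 4}, 2→{2, 5}, 3→{0}, 6→{0, 5}; now {0, 2, 4, 5, 7}.
Read 'b': 0→{7}, 2→{2, 5}, 4→{0, 7}, 5→{6, 7}, 7→{3, 5, 6, 7}; union {0, 2, 3, 5, 6, 7}; ε-closure = {0, 1, 2, 3, 5, 6, 7}.
Read 'a': 0→∅, 1→{0, 2}, 2→{2, 4, 7}, 3→{0}, 5→∅, 6→{6}, 7→{3}; union {0, 2, 3, 4, 6, 7}; ε-closure = {0, 1, 2, 3, 4, 6, 7}.
Read 'b': 0→{7}, 1→{0, 4}, 2→{2, 5}, 3→{0}, 4→{0, 7}, 6→{0, 5}, 7→{3, 5, 6, 7}; union {0, 2, 3, 4, 5, 6, 7}; ε-closure = {0, 1, 2, 3, 4, 5, 6, 7}.
Read 'a': 0→∅, 1→{0, 2}, 2→{2, 4, 7}, 3→{0}, 4→{0, 3}, 5→∅, 6→{6}, 7→{3}; union {0, 2, 3, 4, 6, 7}; ε-closure = {0, 1, 2, 3, 4, 6, 7}.
Read 'a': 0→∅, 1→{0, 2}, 2→{2, 4, 7}, 3→{0}, 4→{0, 3}, 6→{6}, 7→{3}; union {0, 2, 3, 4, 6, 7}; ε-closure = {0, 1, 2, 3, 4, 6, 7}.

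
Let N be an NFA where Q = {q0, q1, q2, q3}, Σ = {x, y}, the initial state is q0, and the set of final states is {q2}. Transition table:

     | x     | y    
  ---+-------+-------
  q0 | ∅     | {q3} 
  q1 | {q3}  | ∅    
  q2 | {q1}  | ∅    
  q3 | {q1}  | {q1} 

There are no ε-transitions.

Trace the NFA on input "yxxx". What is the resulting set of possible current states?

{q1}

Start in {q0}.
Read 'y': {q0} → {q3}.
Read 'x': {q3} → {q1}.
Read 'x': {q1} → {q3}.
Read 'x': {q3} → {q1}.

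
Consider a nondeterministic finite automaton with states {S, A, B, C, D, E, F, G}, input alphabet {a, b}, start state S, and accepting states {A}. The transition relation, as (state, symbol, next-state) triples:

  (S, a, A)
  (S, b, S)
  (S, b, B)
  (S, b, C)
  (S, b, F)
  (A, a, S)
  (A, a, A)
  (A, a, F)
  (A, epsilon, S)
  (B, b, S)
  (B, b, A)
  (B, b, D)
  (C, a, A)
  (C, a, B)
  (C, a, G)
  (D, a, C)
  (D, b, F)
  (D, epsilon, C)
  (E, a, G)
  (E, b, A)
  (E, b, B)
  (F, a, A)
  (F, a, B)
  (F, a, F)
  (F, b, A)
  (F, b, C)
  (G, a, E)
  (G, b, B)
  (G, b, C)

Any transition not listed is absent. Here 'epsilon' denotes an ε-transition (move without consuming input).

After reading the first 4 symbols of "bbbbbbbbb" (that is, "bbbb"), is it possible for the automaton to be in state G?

No

Start in {S}.
Read 'b': {S} → {S, B, C, F}.
Read 'b': {S, B, C, F} → {S, A, B, C, D, F}.
Read 'b': {S, A, B, C, D, F} → {S, A, B, C, D, F}.
Read 'b': {S, A, B, C, D, F} → {S, A, B, C, D, F}.
State G is not in {S, A, B, C, D, F}.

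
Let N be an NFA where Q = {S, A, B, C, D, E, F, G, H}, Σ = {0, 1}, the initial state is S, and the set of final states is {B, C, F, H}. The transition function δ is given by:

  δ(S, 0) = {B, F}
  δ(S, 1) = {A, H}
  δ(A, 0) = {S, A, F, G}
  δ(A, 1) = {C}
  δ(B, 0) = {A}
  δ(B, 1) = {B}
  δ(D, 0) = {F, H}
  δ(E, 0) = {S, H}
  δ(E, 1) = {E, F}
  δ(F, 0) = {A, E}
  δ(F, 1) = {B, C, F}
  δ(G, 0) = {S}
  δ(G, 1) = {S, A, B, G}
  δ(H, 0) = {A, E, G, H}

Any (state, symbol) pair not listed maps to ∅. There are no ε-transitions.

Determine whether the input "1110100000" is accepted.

No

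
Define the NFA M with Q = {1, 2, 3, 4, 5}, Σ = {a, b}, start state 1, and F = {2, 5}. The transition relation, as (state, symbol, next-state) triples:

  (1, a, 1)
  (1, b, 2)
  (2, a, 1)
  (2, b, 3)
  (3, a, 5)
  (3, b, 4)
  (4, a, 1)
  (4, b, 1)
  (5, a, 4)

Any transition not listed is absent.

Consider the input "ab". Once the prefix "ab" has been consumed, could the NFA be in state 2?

Start in {1}.
Read 'a': {1} → {1}.
Read 'b': {1} → {2}.
State 2 is in {2}.

Yes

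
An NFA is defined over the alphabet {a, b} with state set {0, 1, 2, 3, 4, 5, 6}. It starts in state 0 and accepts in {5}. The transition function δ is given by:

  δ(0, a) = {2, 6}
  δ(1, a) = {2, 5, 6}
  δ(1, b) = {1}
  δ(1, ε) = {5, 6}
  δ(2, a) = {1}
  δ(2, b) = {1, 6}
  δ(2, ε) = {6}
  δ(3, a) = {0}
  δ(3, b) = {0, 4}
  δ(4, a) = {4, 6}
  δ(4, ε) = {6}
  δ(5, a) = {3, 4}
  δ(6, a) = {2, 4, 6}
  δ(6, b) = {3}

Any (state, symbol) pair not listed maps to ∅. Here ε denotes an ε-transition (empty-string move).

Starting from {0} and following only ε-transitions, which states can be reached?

{0}

Begin with {0}.
No ε-moves leave this set, so the closure equals the set itself.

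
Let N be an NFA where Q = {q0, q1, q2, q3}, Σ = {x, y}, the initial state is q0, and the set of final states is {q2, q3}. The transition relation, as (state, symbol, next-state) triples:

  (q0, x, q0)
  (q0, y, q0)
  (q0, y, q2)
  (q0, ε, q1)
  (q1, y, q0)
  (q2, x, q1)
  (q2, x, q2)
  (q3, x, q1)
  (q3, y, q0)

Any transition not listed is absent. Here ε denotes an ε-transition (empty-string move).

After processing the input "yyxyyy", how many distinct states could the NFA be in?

3

Start: ε-closure({q0}) = {q0, q1}.
Read 'y': {q0, q1} → {q0, q1, q2}.
Read 'y': {q0, q1, q2} → {q0, q1, q2}.
Read 'x': {q0, q1, q2} → {q0, q1, q2}.
Read 'y': {q0, q1, q2} → {q0, q1, q2}.
Read 'y': {q0, q1, q2} → {q0, q1, q2}.
Read 'y': {q0, q1, q2} → {q0, q1, q2}.
That set has 3 states.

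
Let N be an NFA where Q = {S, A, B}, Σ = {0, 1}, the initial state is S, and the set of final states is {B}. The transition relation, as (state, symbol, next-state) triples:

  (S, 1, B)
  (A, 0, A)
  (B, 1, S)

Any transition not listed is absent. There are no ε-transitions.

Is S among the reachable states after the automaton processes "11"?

Start in {S}.
Read '1': {S} → {B}.
Read '1': {B} → {S}.
State S is in {S}.

Yes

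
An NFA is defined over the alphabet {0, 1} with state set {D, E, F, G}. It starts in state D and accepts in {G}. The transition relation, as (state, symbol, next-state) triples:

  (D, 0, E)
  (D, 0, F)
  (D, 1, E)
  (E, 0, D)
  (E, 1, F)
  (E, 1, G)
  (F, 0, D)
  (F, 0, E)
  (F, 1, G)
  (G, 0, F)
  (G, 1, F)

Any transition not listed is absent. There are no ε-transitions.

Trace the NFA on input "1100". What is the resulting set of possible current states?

Start in {D}.
Read '1': {D} → {E}.
Read '1': {E} → {F, G}.
Read '0': {F, G} → {D, E, F}.
Read '0': {D, E, F} → {D, E, F}.

{D, E, F}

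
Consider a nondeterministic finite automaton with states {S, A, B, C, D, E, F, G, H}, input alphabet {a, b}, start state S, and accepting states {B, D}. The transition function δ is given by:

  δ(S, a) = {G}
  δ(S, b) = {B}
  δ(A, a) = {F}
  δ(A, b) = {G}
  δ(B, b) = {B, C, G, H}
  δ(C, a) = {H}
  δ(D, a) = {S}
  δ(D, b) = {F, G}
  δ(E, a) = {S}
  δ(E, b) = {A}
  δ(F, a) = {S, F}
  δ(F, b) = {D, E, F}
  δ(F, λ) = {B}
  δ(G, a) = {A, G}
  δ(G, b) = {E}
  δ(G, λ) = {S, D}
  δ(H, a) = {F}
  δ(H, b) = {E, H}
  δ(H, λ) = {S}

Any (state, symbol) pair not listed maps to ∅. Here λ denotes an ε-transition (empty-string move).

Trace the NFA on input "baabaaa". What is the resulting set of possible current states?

∅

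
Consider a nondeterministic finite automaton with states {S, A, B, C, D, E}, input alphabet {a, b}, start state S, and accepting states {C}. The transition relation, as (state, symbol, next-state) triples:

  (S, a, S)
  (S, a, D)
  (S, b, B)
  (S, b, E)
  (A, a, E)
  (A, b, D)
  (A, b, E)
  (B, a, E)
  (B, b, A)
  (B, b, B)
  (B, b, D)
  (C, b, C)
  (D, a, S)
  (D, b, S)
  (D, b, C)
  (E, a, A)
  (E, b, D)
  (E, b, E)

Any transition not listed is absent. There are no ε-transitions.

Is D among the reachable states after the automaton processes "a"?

Start in {S}.
Read 'a': {S} → {S, D}.
State D is in {S, D}.

Yes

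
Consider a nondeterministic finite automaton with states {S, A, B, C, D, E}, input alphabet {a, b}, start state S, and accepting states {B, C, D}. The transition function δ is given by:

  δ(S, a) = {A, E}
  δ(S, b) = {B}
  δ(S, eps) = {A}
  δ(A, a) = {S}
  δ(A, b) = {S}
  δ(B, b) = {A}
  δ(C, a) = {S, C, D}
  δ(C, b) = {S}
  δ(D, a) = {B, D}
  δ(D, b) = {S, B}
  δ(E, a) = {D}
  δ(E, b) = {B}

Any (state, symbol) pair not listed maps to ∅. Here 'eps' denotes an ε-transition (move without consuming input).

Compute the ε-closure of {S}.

{S, A}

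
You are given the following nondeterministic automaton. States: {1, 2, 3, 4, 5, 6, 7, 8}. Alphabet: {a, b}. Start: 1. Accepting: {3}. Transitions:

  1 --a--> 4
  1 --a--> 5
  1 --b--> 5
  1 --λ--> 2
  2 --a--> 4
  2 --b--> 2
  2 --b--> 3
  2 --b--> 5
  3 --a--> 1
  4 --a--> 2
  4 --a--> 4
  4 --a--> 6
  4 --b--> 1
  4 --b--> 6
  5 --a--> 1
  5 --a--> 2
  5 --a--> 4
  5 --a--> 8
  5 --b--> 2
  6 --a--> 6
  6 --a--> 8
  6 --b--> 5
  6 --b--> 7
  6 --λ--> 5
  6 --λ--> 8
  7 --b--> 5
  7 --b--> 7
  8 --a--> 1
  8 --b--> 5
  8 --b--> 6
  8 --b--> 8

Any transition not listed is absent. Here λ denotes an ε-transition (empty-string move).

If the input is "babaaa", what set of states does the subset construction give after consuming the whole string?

Start: ε-closure({1}) = {1, 2}.
Read 'b': 1→{5}, 2→{2, 3, 5}; now {2, 3, 5}.
Read 'a': 2→{4}, 3→{1}, 5→{1, 2, 4, 8}; now {1, 2, 4, 8}.
Read 'b': 1→{5}, 2→{2, 3, 5}, 4→{1, 6}, 8→{5, 6, 8}; now {1, 2, 3, 5, 6, 8}.
Read 'a': 1→{4, 5}, 2→{4}, 3→{1}, 5→{1, 2, 4, 8}, 6→{6, 8}, 8→{1}; now {1, 2, 4, 5, 6, 8}.
Read 'a': 1→{4, 5}, 2→{4}, 4→{2, 4, 6}, 5→{1, 2, 4, 8}, 6→{6, 8}, 8→{1}; now {1, 2, 4, 5, 6, 8}.
Read 'a': 1→{4, 5}, 2→{4}, 4→{2, 4, 6}, 5→{1, 2, 4, 8}, 6→{6, 8}, 8→{1}; now {1, 2, 4, 5, 6, 8}.

{1, 2, 4, 5, 6, 8}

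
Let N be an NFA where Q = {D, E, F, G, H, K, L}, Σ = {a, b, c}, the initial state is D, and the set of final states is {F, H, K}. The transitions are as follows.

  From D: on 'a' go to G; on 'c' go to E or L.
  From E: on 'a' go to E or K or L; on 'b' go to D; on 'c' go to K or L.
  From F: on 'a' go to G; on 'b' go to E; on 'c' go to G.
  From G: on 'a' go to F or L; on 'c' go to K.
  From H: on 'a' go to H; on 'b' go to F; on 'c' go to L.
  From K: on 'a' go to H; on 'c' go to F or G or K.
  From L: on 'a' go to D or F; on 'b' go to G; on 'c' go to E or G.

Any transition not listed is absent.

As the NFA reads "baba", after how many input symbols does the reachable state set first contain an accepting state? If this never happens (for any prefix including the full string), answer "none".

none

Start in {D}.
Read 'b': {D} → ∅.
The set is empty and remains empty for the remaining 3 symbols.
No reachable set along the way intersects F.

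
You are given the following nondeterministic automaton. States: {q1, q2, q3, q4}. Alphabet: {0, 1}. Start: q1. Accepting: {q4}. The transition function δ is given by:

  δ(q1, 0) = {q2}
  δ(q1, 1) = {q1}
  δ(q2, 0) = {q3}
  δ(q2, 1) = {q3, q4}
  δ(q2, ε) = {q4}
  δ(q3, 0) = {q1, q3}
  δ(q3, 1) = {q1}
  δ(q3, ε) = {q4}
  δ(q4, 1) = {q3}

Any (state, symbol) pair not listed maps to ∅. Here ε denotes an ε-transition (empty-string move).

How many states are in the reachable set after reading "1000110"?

Start in {q1}.
Read '1': q1→{q1}; now {q1}.
Read '0': q1→{q2}; union {q2}; ε-closure = {q2, q4}.
Read '0': q2→{q3}, q4→∅; union {q3}; ε-closure = {q3, q4}.
Read '0': q3→{q1, q3}, q4→∅; union {q1, q3}; ε-closure = {q1, q3, q4}.
Read '1': q1→{q1}, q3→{q1}, q4→{q3}; union {q1, q3}; ε-closure = {q1, q3, q4}.
Read '1': q1→{q1}, q3→{q1}, q4→{q3}; union {q1, q3}; ε-closure = {q1, q3, q4}.
Read '0': q1→{q2}, q3→{q1, q3}, q4→∅; union {q1, q2, q3}; ε-closure = {q1, q2, q3, q4}.
That set has 4 states.

4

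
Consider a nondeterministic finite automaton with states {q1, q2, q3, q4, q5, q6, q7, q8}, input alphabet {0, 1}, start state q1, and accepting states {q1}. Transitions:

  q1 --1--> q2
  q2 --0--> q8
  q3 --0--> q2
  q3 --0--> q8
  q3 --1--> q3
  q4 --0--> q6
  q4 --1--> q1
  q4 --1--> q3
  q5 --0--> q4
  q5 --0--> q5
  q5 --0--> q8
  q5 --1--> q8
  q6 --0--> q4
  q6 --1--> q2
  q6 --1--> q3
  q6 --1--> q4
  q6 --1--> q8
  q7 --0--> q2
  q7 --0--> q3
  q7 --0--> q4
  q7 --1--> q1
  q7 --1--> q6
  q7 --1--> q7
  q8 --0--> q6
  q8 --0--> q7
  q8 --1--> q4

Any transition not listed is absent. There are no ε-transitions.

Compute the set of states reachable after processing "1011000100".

Start in {q1}.
Read '1': {q1} → {q2}.
Read '0': {q2} → {q8}.
Read '1': {q8} → {q4}.
Read '1': {q4} → {q1, q3}.
Read '0': {q1, q3} → {q2, q8}.
Read '0': {q2, q8} → {q6, q7, q8}.
Read '0': {q6, q7, q8} → {q2, q3, q4, q6, q7}.
Read '1': {q2, q3, q4, q6, q7} → {q1, q2, q3, q4, q6, q7, q8}.
Read '0': {q1, q2, q3, q4, q6, q7, q8} → {q2, q3, q4, q6, q7, q8}.
Read '0': {q2, q3, q4, q6, q7, q8} → {q2, q3, q4, q6, q7, q8}.

{q2, q3, q4, q6, q7, q8}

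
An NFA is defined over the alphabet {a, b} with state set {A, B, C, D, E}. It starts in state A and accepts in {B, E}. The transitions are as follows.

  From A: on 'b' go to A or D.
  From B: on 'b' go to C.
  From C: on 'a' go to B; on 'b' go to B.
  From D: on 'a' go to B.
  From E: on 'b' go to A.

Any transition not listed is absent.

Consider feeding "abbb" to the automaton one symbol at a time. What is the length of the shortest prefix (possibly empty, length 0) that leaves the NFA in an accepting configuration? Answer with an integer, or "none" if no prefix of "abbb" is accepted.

Start in {A}.
Read 'a': {A} → ∅.
The set is empty and remains empty for the remaining 3 symbols.
No reachable set along the way intersects F.

none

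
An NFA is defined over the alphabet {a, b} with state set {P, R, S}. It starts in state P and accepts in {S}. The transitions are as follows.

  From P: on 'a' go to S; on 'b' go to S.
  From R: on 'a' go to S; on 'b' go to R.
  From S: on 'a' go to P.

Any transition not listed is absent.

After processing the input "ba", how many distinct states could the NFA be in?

Start in {P}.
Read 'b': P→{S}; now {S}.
Read 'a': S→{P}; now {P}.
That set has 1 state.

1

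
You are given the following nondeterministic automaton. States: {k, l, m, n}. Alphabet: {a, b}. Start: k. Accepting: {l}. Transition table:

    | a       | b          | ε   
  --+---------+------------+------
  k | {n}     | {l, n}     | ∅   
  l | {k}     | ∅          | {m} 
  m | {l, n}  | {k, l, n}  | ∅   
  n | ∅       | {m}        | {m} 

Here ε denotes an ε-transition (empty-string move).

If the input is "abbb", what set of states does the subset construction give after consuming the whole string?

{k, l, m, n}

Start in {k}.
Read 'a': k→{n}; union {n}; ε-closure = {m, n}.
Read 'b': m→{k, l, n}, n→{m}; now {k, l, m, n}.
Read 'b': k→{l, n}, l→∅, m→{k, l, n}, n→{m}; now {k, l, m, n}.
Read 'b': k→{l, n}, l→∅, m→{k, l, n}, n→{m}; now {k, l, m, n}.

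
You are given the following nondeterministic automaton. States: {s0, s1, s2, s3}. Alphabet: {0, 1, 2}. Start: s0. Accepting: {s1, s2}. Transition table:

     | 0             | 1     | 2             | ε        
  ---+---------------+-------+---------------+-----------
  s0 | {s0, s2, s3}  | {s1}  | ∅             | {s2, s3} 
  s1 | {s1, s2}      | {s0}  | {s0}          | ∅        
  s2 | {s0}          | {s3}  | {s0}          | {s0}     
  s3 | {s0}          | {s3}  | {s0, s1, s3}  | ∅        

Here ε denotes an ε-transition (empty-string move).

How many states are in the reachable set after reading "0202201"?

4

Start: ε-closure({s0}) = {s0, s2, s3}.
Read '0': s0→{s0, s2, s3}, s2→{s0}, s3→{s0}; now {s0, s2, s3}.
Read '2': s0→∅, s2→{s0}, s3→{s0, s1, s3}; union {s0, s1, s3}; ε-closure = {s0, s1, s2, s3}.
Read '0': s0→{s0, s2, s3}, s1→{s1, s2}, s2→{s0}, s3→{s0}; now {s0, s1, s2, s3}.
Read '2': s0→∅, s1→{s0}, s2→{s0}, s3→{s0, s1, s3}; union {s0, s1, s3}; ε-closure = {s0, s1, s2, s3}.
Read '2': s0→∅, s1→{s0}, s2→{s0}, s3→{s0, s1, s3}; union {s0, s1, s3}; ε-closure = {s0, s1, s2, s3}.
Read '0': s0→{s0, s2, s3}, s1→{s1, s2}, s2→{s0}, s3→{s0}; now {s0, s1, s2, s3}.
Read '1': s0→{s1}, s1→{s0}, s2→{s3}, s3→{s3}; union {s0, s1, s3}; ε-closure = {s0, s1, s2, s3}.
That set has 4 states.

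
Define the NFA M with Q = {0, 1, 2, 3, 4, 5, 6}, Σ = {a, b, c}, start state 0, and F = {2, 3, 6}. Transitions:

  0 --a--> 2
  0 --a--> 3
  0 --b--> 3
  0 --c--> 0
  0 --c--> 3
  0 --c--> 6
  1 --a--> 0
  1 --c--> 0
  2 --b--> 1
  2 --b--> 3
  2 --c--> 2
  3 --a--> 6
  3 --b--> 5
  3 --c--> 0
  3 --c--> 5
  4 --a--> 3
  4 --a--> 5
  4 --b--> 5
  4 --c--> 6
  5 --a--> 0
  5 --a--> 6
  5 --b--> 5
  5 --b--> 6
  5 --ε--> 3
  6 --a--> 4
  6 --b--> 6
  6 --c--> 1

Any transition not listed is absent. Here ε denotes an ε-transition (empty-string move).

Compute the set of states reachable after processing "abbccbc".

Start in {0}.
Read 'a': 0→{2, 3}; now {2, 3}.
Read 'b': 2→{1, 3}, 3→{5}; now {1, 3, 5}.
Read 'b': 1→∅, 3→{5}, 5→{5, 6}; union {5, 6}; ε-closure = {3, 5, 6}.
Read 'c': 3→{0, 5}, 5→∅, 6→{1}; union {0, 1, 5}; ε-closure = {0, 1, 3, 5}.
Read 'c': 0→{0, 3, 6}, 1→{0}, 3→{0, 5}, 5→∅; now {0, 3, 5, 6}.
Read 'b': 0→{3}, 3→{5}, 5→{5, 6}, 6→{6}; now {3, 5, 6}.
Read 'c': 3→{0, 5}, 5→∅, 6→{1}; union {0, 1, 5}; ε-closure = {0, 1, 3, 5}.

{0, 1, 3, 5}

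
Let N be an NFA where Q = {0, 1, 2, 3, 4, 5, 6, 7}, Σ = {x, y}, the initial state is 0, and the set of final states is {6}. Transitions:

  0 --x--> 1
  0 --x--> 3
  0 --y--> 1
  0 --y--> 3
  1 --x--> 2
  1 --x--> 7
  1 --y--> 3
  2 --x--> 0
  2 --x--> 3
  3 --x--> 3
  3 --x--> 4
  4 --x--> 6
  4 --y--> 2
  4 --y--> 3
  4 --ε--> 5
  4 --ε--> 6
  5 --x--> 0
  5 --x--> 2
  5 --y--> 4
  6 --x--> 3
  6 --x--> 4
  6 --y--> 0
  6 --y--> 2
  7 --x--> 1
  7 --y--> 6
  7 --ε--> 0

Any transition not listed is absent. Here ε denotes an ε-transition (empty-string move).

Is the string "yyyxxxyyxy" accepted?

No

Start in {0}.
Read 'y': {0} → {1, 3}.
Read 'y': {1, 3} → {3}.
Read 'y': {3} → ∅.
The set is empty and remains empty for the remaining 7 symbols.
The final set ∅ contains no accepting state.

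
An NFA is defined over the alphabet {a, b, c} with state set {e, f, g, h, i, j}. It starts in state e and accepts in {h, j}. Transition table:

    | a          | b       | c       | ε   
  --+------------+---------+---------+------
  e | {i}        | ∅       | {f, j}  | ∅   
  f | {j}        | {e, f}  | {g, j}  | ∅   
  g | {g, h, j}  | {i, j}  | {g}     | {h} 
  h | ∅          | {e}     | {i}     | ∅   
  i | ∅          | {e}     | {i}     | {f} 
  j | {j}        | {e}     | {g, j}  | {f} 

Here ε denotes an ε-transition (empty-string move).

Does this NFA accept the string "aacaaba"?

Start in {e}.
Read 'a': e→{i}; union {i}; ε-closure = {f, i}.
Read 'a': f→{j}, i→∅; union {j}; ε-closure = {f, j}.
Read 'c': f→{g, j}, j→{g, j}; union {g, j}; ε-closure = {f, g, h, j}.
Read 'a': f→{j}, g→{g, h, j}, h→∅, j→{j}; union {g, h, j}; ε-closure = {f, g, h, j}.
Read 'a': f→{j}, g→{g, h, j}, h→∅, j→{j}; union {g, h, j}; ε-closure = {f, g, h, j}.
Read 'b': f→{e, f}, g→{i, j}, h→{e}, j→{e}; now {e, f, i, j}.
Read 'a': e→{i}, f→{j}, i→∅, j→{j}; union {i, j}; ε-closure = {f, i, j}.
The final set {f, i, j} contains the accepting state j.

Yes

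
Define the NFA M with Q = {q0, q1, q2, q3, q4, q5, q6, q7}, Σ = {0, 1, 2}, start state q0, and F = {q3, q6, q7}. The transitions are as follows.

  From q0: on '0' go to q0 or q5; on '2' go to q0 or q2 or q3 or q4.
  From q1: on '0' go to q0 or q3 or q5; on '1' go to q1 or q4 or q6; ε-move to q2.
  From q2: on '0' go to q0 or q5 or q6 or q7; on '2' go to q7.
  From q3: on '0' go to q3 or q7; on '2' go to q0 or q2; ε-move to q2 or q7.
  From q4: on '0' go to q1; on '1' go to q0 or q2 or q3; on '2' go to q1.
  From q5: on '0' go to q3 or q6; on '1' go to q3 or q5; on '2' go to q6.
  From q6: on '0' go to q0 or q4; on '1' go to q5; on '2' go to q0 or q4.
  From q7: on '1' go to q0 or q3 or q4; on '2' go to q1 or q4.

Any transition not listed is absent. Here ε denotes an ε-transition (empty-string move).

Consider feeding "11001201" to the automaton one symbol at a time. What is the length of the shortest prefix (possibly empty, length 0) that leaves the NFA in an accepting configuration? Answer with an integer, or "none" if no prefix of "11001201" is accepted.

none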